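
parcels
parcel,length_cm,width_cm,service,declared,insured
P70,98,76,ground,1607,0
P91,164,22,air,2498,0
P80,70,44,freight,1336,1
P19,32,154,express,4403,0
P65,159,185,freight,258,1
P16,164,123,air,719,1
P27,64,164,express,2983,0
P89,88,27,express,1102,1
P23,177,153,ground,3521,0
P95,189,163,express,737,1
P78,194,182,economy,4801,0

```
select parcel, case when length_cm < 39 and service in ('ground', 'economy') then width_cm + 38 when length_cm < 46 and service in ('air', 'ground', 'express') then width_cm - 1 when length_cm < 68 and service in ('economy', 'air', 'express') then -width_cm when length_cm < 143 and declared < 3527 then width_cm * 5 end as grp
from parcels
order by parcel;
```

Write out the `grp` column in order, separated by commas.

parcel=P16: (no match → NULL) → NULL
parcel=P19: length_cm < 46 and service in ('air', 'ground', 'express') → 153
parcel=P23: (no match → NULL) → NULL
parcel=P27: length_cm < 68 and service in ('economy', 'air', 'express') → -164
parcel=P65: (no match → NULL) → NULL
parcel=P70: length_cm < 143 and declared < 3527 → 380
parcel=P78: (no match → NULL) → NULL
parcel=P80: length_cm < 143 and declared < 3527 → 220
parcel=P89: length_cm < 143 and declared < 3527 → 135
parcel=P91: (no match → NULL) → NULL
parcel=P95: (no match → NULL) → NULL

NULL, 153, NULL, -164, NULL, 380, NULL, 220, 135, NULL, NULL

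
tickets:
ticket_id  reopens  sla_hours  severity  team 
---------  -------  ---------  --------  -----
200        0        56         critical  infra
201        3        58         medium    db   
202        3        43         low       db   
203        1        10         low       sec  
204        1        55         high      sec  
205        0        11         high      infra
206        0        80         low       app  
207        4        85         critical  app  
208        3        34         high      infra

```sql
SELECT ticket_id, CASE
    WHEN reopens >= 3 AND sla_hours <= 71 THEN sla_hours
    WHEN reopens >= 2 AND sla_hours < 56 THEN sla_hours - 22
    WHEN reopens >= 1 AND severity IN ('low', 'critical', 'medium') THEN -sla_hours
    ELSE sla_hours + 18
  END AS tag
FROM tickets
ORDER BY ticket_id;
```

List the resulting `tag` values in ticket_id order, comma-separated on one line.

74, 58, 43, -10, 73, 29, 98, -85, 34

ticket_id=200: ELSE → 74
ticket_id=201: reopens >= 3 AND sla_hours <= 71 → 58
ticket_id=202: reopens >= 3 AND sla_hours <= 71 → 43
ticket_id=203: reopens >= 1 AND severity IN ('low', 'critical', 'medium') → -10
ticket_id=204: ELSE → 73
ticket_id=205: ELSE → 29
ticket_id=206: ELSE → 98
ticket_id=207: reopens >= 1 AND severity IN ('low', 'critical', 'medium') → -85
ticket_id=208: reopens >= 3 AND sla_hours <= 71 → 34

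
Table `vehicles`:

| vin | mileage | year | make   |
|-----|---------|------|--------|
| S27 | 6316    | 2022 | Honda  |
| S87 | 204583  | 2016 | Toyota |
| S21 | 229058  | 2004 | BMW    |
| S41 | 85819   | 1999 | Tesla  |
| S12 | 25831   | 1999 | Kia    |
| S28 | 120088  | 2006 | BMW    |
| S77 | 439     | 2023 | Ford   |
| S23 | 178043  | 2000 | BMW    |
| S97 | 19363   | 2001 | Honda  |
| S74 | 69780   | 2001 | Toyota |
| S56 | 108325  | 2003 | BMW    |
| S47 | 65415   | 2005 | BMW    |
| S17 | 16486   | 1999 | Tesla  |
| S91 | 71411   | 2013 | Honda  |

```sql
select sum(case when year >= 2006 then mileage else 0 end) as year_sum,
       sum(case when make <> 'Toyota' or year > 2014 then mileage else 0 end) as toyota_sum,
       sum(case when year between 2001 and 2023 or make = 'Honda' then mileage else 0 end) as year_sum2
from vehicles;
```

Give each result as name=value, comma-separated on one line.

[year_sum: year >= 2006]
vin=S27: ✓ → 6316
vin=S87: ✓ → 204583
vin=S21: ✗
vin=S41: ✗
vin=S12: ✗
vin=S28: ✓ → 120088
vin=S77: ✓ → 439
vin=S23: ✗
vin=S97: ✗
vin=S74: ✗
vin=S56: ✗
vin=S47: ✗
vin=S17: ✗
vin=S91: ✓ → 71411
year_sum = 6316 + 204583 + 120088 + 439 + 71411 = 402837
—
[toyota_sum: make <> 'Toyota' or year > 2014]
vin=S27: ✓ → 6316
vin=S87: ✓ → 204583
vin=S21: ✓ → 229058
vin=S41: ✓ → 85819
vin=S12: ✓ → 25831
vin=S28: ✓ → 120088
vin=S77: ✓ → 439
vin=S23: ✓ → 178043
vin=S97: ✓ → 19363
vin=S74: ✗
vin=S56: ✓ → 108325
vin=S47: ✓ → 65415
vin=S17: ✓ → 16486
vin=S91: ✓ → 71411
toyota_sum = 6316 + 204583 + 229058 + 85819 + 25831 + 120088 + 439 + 178043 + 19363 + 108325 + 65415 + 16486 + 71411 = 1131177
—
[year_sum2: year between 2001 and 2023 or make = 'Honda']
vin=S27: ✓ → 6316
vin=S87: ✓ → 204583
vin=S21: ✓ → 229058
vin=S41: ✗
vin=S12: ✗
vin=S28: ✓ → 120088
vin=S77: ✓ → 439
vin=S23: ✗
vin=S97: ✓ → 19363
vin=S74: ✓ → 69780
vin=S56: ✓ → 108325
vin=S47: ✓ → 65415
vin=S17: ✗
vin=S91: ✓ → 71411
year_sum2 = 6316 + 204583 + 229058 + 120088 + 439 + 19363 + 69780 + 108325 + 65415 + 71411 = 894778

year_sum=402837, toyota_sum=1131177, year_sum2=894778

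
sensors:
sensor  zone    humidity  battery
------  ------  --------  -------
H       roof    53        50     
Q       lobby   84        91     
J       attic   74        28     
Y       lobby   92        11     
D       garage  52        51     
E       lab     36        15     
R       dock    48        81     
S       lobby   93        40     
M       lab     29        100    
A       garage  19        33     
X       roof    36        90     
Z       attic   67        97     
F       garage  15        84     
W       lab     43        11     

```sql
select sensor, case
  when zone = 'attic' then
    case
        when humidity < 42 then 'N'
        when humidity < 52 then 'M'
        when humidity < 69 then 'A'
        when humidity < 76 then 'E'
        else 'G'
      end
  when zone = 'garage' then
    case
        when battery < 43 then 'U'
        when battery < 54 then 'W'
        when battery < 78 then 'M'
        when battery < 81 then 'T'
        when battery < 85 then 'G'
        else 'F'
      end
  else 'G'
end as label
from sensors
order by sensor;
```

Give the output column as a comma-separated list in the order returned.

U, W, G, G, G, E, G, G, G, G, G, G, G, A

sensor=A: zone='garage' → inner[battery < 43] → U
sensor=D: zone='garage' → inner[battery < 54] → W
sensor=E: zone='lab' → outer ELSE → G
sensor=F: zone='garage' → inner[battery < 85] → G
sensor=H: zone='roof' → outer ELSE → G
sensor=J: zone='attic' → inner[humidity < 76] → E
sensor=M: zone='lab' → outer ELSE → G
sensor=Q: zone='lobby' → outer ELSE → G
sensor=R: zone='dock' → outer ELSE → G
sensor=S: zone='lobby' → outer ELSE → G
sensor=W: zone='lab' → outer ELSE → G
sensor=X: zone='roof' → outer ELSE → G
sensor=Y: zone='lobby' → outer ELSE → G
sensor=Z: zone='attic' → inner[humidity < 69] → A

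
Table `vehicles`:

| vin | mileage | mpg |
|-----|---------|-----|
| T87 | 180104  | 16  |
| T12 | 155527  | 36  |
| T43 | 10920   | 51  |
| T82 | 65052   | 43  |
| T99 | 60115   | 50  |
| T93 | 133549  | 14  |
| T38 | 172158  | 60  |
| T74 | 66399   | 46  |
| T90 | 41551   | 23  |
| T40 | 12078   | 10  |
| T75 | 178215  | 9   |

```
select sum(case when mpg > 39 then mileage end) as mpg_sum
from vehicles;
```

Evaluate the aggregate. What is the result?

vin=T87: ✗
vin=T12: ✗
vin=T43: ✓ → 10920
vin=T82: ✓ → 65052
vin=T99: ✓ → 60115
vin=T93: ✗
vin=T38: ✓ → 172158
vin=T74: ✓ → 66399
vin=T90: ✗
vin=T40: ✗
vin=T75: ✗
mpg_sum = 10920 + 65052 + 60115 + 172158 + 66399 = 374644

374644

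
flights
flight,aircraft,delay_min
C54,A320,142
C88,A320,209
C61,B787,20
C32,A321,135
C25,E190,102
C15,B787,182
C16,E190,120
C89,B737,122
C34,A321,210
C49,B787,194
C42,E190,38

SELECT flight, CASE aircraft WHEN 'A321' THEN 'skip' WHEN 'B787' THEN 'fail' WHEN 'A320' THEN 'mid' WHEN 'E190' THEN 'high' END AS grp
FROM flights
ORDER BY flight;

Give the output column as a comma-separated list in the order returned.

flight=C15: aircraft='B787' → fail
flight=C16: aircraft='E190' → high
flight=C25: aircraft='E190' → high
flight=C32: aircraft='A321' → skip
flight=C34: aircraft='A321' → skip
flight=C42: aircraft='E190' → high
flight=C49: aircraft='B787' → fail
flight=C54: aircraft='A320' → mid
flight=C61: aircraft='B787' → fail
flight=C88: aircraft='A320' → mid
flight=C89: (no match → NULL) → NULL

fail, high, high, skip, skip, high, fail, mid, fail, mid, NULL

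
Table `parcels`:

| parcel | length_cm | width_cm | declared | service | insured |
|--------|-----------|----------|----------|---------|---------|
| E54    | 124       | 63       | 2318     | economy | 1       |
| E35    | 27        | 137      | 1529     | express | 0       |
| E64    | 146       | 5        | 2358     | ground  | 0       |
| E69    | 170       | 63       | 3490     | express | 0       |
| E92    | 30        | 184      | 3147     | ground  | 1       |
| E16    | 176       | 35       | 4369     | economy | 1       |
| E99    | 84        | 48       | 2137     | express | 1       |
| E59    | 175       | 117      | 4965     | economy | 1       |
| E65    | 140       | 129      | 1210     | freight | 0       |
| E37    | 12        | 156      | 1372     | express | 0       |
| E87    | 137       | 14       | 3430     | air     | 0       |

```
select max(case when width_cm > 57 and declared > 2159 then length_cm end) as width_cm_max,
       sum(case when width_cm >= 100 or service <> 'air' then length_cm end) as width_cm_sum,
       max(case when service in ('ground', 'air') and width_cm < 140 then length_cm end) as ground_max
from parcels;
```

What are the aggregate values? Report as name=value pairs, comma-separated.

width_cm_max=175, width_cm_sum=1084, ground_max=146

[width_cm_max: width_cm > 57 and declared > 2159]
parcel=E54: ✓ → 124
parcel=E35: ✗
parcel=E64: ✗
parcel=E69: ✓ → 170
parcel=E92: ✓ → 30
parcel=E16: ✗
parcel=E99: ✗
parcel=E59: ✓ → 175
parcel=E65: ✗
parcel=E37: ✗
parcel=E87: ✗
width_cm_max = MAX(124, 170, 30, 175) = 175
—
[width_cm_sum: width_cm >= 100 or service <> 'air']
parcel=E54: ✓ → 124
parcel=E35: ✓ → 27
parcel=E64: ✓ → 146
parcel=E69: ✓ → 170
parcel=E92: ✓ → 30
parcel=E16: ✓ → 176
parcel=E99: ✓ → 84
parcel=E59: ✓ → 175
parcel=E65: ✓ → 140
parcel=E37: ✓ → 12
parcel=E87: ✗
width_cm_sum = 124 + 27 + 146 + 170 + 30 + 176 + 84 + 175 + 140 + 12 = 1084
—
[ground_max: service in ('ground', 'air') and width_cm < 140]
parcel=E54: ✗
parcel=E35: ✗
parcel=E64: ✓ → 146
parcel=E69: ✗
parcel=E92: ✗
parcel=E16: ✗
parcel=E99: ✗
parcel=E59: ✗
parcel=E65: ✗
parcel=E37: ✗
parcel=E87: ✓ → 137
ground_max = MAX(146, 137) = 146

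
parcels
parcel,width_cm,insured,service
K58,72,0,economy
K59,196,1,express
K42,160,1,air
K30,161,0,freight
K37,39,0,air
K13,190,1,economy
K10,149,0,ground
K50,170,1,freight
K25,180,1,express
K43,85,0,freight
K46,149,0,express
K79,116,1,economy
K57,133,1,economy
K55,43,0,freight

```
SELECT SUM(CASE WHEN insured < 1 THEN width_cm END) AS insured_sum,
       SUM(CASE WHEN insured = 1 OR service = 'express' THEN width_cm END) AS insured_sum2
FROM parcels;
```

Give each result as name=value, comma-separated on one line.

insured_sum=698, insured_sum2=1294

[insured_sum: insured < 1]
parcel=K58: ✓ → 72
parcel=K59: ✗
parcel=K42: ✗
parcel=K30: ✓ → 161
parcel=K37: ✓ → 39
parcel=K13: ✗
parcel=K10: ✓ → 149
parcel=K50: ✗
parcel=K25: ✗
parcel=K43: ✓ → 85
parcel=K46: ✓ → 149
parcel=K79: ✗
parcel=K57: ✗
parcel=K55: ✓ → 43
insured_sum = 72 + 161 + 39 + 149 + 85 + 149 + 43 = 698
—
[insured_sum2: insured = 1 OR service = 'express']
parcel=K58: ✗
parcel=K59: ✓ → 196
parcel=K42: ✓ → 160
parcel=K30: ✗
parcel=K37: ✗
parcel=K13: ✓ → 190
parcel=K10: ✗
parcel=K50: ✓ → 170
parcel=K25: ✓ → 180
parcel=K43: ✗
parcel=K46: ✓ → 149
parcel=K79: ✓ → 116
parcel=K57: ✓ → 133
parcel=K55: ✗
insured_sum2 = 196 + 160 + 190 + 170 + 180 + 149 + 116 + 133 = 1294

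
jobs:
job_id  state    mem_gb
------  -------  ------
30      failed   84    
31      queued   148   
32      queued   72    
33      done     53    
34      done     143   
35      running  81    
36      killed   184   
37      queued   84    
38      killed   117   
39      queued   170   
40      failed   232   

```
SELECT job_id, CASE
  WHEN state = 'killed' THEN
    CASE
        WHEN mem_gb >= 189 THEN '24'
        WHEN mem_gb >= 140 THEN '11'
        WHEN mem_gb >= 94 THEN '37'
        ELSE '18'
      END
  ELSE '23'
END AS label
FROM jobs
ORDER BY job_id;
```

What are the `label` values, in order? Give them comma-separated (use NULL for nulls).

23, 23, 23, 23, 23, 23, 11, 23, 37, 23, 23

job_id=30: state='failed' → outer ELSE → 23
job_id=31: state='queued' → outer ELSE → 23
job_id=32: state='queued' → outer ELSE → 23
job_id=33: state='done' → outer ELSE → 23
job_id=34: state='done' → outer ELSE → 23
job_id=35: state='running' → outer ELSE → 23
job_id=36: state='killed' → inner[mem_gb >= 140] → 11
job_id=37: state='queued' → outer ELSE → 23
job_id=38: state='killed' → inner[mem_gb >= 94] → 37
job_id=39: state='queued' → outer ELSE → 23
job_id=40: state='failed' → outer ELSE → 23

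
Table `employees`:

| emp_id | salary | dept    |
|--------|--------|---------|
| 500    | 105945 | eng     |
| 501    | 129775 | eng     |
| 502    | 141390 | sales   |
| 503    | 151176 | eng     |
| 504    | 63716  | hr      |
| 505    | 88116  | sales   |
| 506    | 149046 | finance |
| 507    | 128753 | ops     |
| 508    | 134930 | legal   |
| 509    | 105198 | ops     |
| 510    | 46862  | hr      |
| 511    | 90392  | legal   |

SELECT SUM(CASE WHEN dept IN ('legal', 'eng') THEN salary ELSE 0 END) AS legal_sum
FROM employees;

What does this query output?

emp_id=500: ✓ → 105945
emp_id=501: ✓ → 129775
emp_id=502: ✗
emp_id=503: ✓ → 151176
emp_id=504: ✗
emp_id=505: ✗
emp_id=506: ✗
emp_id=507: ✗
emp_id=508: ✓ → 134930
emp_id=509: ✗
emp_id=510: ✗
emp_id=511: ✓ → 90392
legal_sum = 105945 + 129775 + 151176 + 134930 + 90392 = 612218

612218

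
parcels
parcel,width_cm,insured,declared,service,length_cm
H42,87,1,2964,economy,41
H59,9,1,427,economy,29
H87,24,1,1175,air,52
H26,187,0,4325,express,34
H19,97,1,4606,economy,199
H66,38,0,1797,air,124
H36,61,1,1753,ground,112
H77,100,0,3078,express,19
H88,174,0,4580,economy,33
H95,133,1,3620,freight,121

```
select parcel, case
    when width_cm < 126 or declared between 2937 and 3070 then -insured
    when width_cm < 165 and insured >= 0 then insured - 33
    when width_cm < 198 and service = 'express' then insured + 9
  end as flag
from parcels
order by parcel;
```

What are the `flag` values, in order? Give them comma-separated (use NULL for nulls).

parcel=H19: width_cm < 126 or declared between 2937 and 3070 → -1
parcel=H26: width_cm < 198 and service = 'express' → 9
parcel=H36: width_cm < 126 or declared between 2937 and 3070 → -1
parcel=H42: width_cm < 126 or declared between 2937 and 3070 → -1
parcel=H59: width_cm < 126 or declared between 2937 and 3070 → -1
parcel=H66: width_cm < 126 or declared between 2937 and 3070 → 0
parcel=H77: width_cm < 126 or declared between 2937 and 3070 → 0
parcel=H87: width_cm < 126 or declared between 2937 and 3070 → -1
parcel=H88: (no match → NULL) → NULL
parcel=H95: width_cm < 165 and insured >= 0 → -32

-1, 9, -1, -1, -1, 0, 0, -1, NULL, -32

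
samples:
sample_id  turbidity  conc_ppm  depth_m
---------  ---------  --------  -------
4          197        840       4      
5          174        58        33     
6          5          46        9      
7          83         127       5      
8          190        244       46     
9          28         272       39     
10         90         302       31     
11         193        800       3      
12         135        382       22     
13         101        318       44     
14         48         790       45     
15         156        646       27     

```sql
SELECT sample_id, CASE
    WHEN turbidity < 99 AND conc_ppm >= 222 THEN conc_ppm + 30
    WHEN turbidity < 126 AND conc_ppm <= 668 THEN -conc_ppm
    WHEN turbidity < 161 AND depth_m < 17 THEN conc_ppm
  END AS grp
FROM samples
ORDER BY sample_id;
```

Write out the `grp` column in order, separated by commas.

sample_id=4: (no match → NULL) → NULL
sample_id=5: (no match → NULL) → NULL
sample_id=6: turbidity < 126 AND conc_ppm <= 668 → -46
sample_id=7: turbidity < 126 AND conc_ppm <= 668 → -127
sample_id=8: (no match → NULL) → NULL
sample_id=9: turbidity < 99 AND conc_ppm >= 222 → 302
sample_id=10: turbidity < 99 AND conc_ppm >= 222 → 332
sample_id=11: (no match → NULL) → NULL
sample_id=12: (no match → NULL) → NULL
sample_id=13: turbidity < 126 AND conc_ppm <= 668 → -318
sample_id=14: turbidity < 99 AND conc_ppm >= 222 → 820
sample_id=15: (no match → NULL) → NULL

NULL, NULL, -46, -127, NULL, 302, 332, NULL, NULL, -318, 820, NULL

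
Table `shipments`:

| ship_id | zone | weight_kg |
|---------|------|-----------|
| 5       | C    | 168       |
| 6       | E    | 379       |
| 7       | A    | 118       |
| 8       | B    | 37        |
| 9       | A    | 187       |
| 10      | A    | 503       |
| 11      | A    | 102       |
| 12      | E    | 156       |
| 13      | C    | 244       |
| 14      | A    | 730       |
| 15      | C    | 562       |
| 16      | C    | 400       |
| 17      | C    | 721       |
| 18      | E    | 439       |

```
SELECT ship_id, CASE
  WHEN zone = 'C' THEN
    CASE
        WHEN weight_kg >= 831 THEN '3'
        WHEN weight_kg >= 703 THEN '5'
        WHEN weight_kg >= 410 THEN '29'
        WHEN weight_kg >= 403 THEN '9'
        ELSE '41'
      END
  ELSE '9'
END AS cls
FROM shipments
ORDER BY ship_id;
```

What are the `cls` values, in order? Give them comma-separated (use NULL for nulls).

41, 9, 9, 9, 9, 9, 9, 9, 41, 9, 29, 41, 5, 9

ship_id=5: zone='C' → inner[ELSE] → 41
ship_id=6: zone='E' → outer ELSE → 9
ship_id=7: zone='A' → outer ELSE → 9
ship_id=8: zone='B' → outer ELSE → 9
ship_id=9: zone='A' → outer ELSE → 9
ship_id=10: zone='A' → outer ELSE → 9
ship_id=11: zone='A' → outer ELSE → 9
ship_id=12: zone='E' → outer ELSE → 9
ship_id=13: zone='C' → inner[ELSE] → 41
ship_id=14: zone='A' → outer ELSE → 9
ship_id=15: zone='C' → inner[weight_kg >= 410] → 29
ship_id=16: zone='C' → inner[ELSE] → 41
ship_id=17: zone='C' → inner[weight_kg >= 703] → 5
ship_id=18: zone='E' → outer ELSE → 9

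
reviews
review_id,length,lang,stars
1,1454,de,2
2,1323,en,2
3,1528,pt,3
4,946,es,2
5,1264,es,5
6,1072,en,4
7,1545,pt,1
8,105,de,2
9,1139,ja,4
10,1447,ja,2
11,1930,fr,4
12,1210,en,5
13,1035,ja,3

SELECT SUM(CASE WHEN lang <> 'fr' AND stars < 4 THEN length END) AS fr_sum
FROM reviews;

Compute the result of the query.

review_id=1: ✓ → 1454
review_id=2: ✓ → 1323
review_id=3: ✓ → 1528
review_id=4: ✓ → 946
review_id=5: ✗
review_id=6: ✗
review_id=7: ✓ → 1545
review_id=8: ✓ → 105
review_id=9: ✗
review_id=10: ✓ → 1447
review_id=11: ✗
review_id=12: ✗
review_id=13: ✓ → 1035
fr_sum = 1454 + 1323 + 1528 + 946 + 1545 + 105 + 1447 + 1035 = 9383

9383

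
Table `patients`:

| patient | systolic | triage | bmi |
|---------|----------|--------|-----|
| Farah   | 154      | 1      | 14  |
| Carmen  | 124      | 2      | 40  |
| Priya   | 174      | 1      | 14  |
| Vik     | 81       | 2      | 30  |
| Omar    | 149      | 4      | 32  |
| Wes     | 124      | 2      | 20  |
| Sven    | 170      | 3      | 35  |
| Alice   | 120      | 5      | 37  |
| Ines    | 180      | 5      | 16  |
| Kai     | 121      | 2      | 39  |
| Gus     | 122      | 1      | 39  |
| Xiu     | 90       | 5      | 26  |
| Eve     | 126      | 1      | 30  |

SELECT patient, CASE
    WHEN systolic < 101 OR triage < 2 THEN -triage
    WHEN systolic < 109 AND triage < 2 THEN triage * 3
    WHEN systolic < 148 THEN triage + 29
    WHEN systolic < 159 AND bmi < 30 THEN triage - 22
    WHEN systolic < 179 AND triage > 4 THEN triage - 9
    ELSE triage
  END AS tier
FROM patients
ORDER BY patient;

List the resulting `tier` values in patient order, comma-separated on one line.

34, 31, -1, -1, -1, 5, 31, 4, -1, 3, -2, 31, -5

patient=Alice: systolic < 148 → 34
patient=Carmen: systolic < 148 → 31
patient=Eve: systolic < 101 OR triage < 2 → -1
patient=Farah: systolic < 101 OR triage < 2 → -1
patient=Gus: systolic < 101 OR triage < 2 → -1
patient=Ines: ELSE → 5
patient=Kai: systolic < 148 → 31
patient=Omar: ELSE → 4
patient=Priya: systolic < 101 OR triage < 2 → -1
patient=Sven: ELSE → 3
patient=Vik: systolic < 101 OR triage < 2 → -2
patient=Wes: systolic < 148 → 31
patient=Xiu: systolic < 101 OR triage < 2 → -5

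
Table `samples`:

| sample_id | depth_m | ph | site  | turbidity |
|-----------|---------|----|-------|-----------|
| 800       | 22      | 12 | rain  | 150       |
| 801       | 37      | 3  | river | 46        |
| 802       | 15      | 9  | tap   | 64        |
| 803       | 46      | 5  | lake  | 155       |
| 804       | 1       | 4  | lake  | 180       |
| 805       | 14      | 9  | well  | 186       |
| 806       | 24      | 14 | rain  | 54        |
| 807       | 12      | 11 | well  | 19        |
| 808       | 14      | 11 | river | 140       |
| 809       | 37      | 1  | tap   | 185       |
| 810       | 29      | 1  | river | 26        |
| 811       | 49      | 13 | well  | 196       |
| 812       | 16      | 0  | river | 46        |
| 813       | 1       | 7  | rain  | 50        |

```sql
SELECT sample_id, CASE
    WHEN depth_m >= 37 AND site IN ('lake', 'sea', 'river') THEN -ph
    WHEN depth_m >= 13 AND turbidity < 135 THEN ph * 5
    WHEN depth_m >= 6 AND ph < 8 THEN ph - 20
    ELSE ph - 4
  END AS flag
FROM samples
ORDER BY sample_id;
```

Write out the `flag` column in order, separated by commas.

sample_id=800: ELSE → 8
sample_id=801: depth_m >= 37 AND site IN ('lake', 'sea', 'river') → -3
sample_id=802: depth_m >= 13 AND turbidity < 135 → 45
sample_id=803: depth_m >= 37 AND site IN ('lake', 'sea', 'river') → -5
sample_id=804: ELSE → 0
sample_id=805: ELSE → 5
sample_id=806: depth_m >= 13 AND turbidity < 135 → 70
sample_id=807: ELSE → 7
sample_id=808: ELSE → 7
sample_id=809: depth_m >= 6 AND ph < 8 → -19
sample_id=810: depth_m >= 13 AND turbidity < 135 → 5
sample_id=811: ELSE → 9
sample_id=812: depth_m >= 13 AND turbidity < 135 → 0
sample_id=813: ELSE → 3

8, -3, 45, -5, 0, 5, 70, 7, 7, -19, 5, 9, 0, 3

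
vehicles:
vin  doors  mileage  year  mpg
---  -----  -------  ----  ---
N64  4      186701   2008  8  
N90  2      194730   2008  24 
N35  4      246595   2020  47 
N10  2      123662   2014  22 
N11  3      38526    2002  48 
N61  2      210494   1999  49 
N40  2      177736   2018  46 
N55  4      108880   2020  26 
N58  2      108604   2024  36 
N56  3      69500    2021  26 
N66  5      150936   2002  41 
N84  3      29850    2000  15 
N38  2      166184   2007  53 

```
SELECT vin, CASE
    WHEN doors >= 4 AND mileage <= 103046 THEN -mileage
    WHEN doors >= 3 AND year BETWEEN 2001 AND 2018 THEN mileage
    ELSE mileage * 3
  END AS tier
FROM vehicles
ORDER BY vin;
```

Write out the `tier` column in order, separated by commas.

370986, 38526, 739785, 498552, 533208, 326640, 208500, 325812, 631482, 186701, 150936, 89550, 584190

vin=N10: ELSE → 370986
vin=N11: doors >= 3 AND year BETWEEN 2001 AND 2018 → 38526
vin=N35: ELSE → 739785
vin=N38: ELSE → 498552
vin=N40: ELSE → 533208
vin=N55: ELSE → 326640
vin=N56: ELSE → 208500
vin=N58: ELSE → 325812
vin=N61: ELSE → 631482
vin=N64: doors >= 3 AND year BETWEEN 2001 AND 2018 → 186701
vin=N66: doors >= 3 AND year BETWEEN 2001 AND 2018 → 150936
vin=N84: ELSE → 89550
vin=N90: ELSE → 584190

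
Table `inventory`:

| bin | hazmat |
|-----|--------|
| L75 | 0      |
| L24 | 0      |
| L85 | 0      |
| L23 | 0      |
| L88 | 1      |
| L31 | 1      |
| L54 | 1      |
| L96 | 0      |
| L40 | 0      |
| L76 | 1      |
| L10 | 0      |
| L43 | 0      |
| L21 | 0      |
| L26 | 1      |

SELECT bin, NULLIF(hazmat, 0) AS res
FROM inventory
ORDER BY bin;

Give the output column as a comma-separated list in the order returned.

NULL, NULL, NULL, NULL, 1, 1, NULL, NULL, 1, NULL, 1, NULL, 1, NULL

bin=L10: hazmat=0 vs 0: equal → NULL
bin=L21: hazmat=0 vs 0: equal → NULL
bin=L23: hazmat=0 vs 0: equal → NULL
bin=L24: hazmat=0 vs 0: equal → NULL
bin=L26: hazmat=1 vs 0: differ → 1
bin=L31: hazmat=1 vs 0: differ → 1
bin=L40: hazmat=0 vs 0: equal → NULL
bin=L43: hazmat=0 vs 0: equal → NULL
bin=L54: hazmat=1 vs 0: differ → 1
bin=L75: hazmat=0 vs 0: equal → NULL
bin=L76: hazmat=1 vs 0: differ → 1
bin=L85: hazmat=0 vs 0: equal → NULL
bin=L88: hazmat=1 vs 0: differ → 1
bin=L96: hazmat=0 vs 0: equal → NULL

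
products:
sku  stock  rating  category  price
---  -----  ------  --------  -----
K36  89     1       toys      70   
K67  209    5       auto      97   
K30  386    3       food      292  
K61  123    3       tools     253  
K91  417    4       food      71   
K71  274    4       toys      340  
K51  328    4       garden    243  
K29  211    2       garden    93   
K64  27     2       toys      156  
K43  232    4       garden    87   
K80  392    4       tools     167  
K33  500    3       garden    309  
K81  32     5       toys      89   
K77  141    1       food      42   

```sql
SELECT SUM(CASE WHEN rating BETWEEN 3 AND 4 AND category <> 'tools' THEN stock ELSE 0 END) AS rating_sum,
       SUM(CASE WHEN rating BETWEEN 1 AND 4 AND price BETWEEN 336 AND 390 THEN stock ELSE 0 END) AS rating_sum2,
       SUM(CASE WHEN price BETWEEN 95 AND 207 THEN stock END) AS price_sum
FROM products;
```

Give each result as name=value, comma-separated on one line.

rating_sum=2137, rating_sum2=274, price_sum=628

[rating_sum: rating BETWEEN 3 AND 4 AND category <> 'tools']
sku=K36: ✗
sku=K67: ✗
sku=K30: ✓ → 386
sku=K61: ✗
sku=K91: ✓ → 417
sku=K71: ✓ → 274
sku=K51: ✓ → 328
sku=K29: ✗
sku=K64: ✗
sku=K43: ✓ → 232
sku=K80: ✗
sku=K33: ✓ → 500
sku=K81: ✗
sku=K77: ✗
rating_sum = 386 + 417 + 274 + 328 + 232 + 500 = 2137
—
[rating_sum2: rating BETWEEN 1 AND 4 AND price BETWEEN 336 AND 390]
sku=K36: ✗
sku=K67: ✗
sku=K30: ✗
sku=K61: ✗
sku=K91: ✗
sku=K71: ✓ → 274
sku=K51: ✗
sku=K29: ✗
sku=K64: ✗
sku=K43: ✗
sku=K80: ✗
sku=K33: ✗
sku=K81: ✗
sku=K77: ✗
rating_sum2 = 274
—
[price_sum: price BETWEEN 95 AND 207]
sku=K36: ✗
sku=K67: ✓ → 209
sku=K30: ✗
sku=K61: ✗
sku=K91: ✗
sku=K71: ✗
sku=K51: ✗
sku=K29: ✗
sku=K64: ✓ → 27
sku=K43: ✗
sku=K80: ✓ → 392
sku=K33: ✗
sku=K81: ✗
sku=K77: ✗
price_sum = 209 + 27 + 392 = 628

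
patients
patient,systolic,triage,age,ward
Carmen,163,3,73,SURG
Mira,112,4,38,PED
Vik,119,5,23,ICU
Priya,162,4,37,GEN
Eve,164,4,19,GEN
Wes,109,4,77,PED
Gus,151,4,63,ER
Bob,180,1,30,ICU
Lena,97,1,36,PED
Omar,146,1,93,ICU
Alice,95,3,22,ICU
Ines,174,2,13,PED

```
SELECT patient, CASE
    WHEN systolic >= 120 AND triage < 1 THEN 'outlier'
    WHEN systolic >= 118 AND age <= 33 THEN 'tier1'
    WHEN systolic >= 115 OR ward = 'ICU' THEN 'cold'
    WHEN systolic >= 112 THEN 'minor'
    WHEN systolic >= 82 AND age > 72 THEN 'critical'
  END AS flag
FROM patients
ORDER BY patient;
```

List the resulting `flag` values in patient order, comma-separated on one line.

patient=Alice: systolic >= 115 OR ward = 'ICU' → cold
patient=Bob: systolic >= 118 AND age <= 33 → tier1
patient=Carmen: systolic >= 115 OR ward = 'ICU' → cold
patient=Eve: systolic >= 118 AND age <= 33 → tier1
patient=Gus: systolic >= 115 OR ward = 'ICU' → cold
patient=Ines: systolic >= 118 AND age <= 33 → tier1
patient=Lena: (no match → NULL) → NULL
patient=Mira: systolic >= 112 → minor
patient=Omar: systolic >= 115 OR ward = 'ICU' → cold
patient=Priya: systolic >= 115 OR ward = 'ICU' → cold
patient=Vik: systolic >= 118 AND age <= 33 → tier1
patient=Wes: systolic >= 82 AND age > 72 → critical

cold, tier1, cold, tier1, cold, tier1, NULL, minor, cold, cold, tier1, critical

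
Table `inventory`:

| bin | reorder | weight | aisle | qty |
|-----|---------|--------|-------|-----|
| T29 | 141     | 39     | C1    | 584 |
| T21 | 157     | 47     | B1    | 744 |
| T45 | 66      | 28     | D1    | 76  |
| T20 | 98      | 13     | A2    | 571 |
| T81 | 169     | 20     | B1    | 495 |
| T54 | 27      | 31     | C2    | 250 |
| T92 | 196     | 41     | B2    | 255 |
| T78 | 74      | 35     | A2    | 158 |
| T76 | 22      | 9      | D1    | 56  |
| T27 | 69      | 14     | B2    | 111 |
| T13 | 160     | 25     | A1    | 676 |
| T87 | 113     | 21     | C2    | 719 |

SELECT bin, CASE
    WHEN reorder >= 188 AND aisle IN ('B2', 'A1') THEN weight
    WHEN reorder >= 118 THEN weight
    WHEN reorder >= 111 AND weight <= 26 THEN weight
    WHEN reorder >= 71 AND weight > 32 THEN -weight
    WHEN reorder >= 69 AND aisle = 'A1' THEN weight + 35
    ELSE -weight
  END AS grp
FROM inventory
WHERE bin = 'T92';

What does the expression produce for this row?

bin = T92: reorder=196, weight=41, aisle=B2, qty=255.
reorder >= 188 AND aisle IN ('B2', 'A1') → true → 41

41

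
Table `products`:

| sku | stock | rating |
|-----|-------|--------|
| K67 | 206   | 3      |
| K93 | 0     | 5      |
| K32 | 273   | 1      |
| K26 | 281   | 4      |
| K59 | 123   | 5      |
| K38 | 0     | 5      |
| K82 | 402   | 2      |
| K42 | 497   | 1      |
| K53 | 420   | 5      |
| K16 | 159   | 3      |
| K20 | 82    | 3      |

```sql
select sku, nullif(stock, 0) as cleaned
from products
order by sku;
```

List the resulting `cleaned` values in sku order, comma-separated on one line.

159, 82, 281, 273, NULL, 497, 420, 123, 206, 402, NULL

sku=K16: stock=159 vs 0: differ → 159
sku=K20: stock=82 vs 0: differ → 82
sku=K26: stock=281 vs 0: differ → 281
sku=K32: stock=273 vs 0: differ → 273
sku=K38: stock=0 vs 0: equal → NULL
sku=K42: stock=497 vs 0: differ → 497
sku=K53: stock=420 vs 0: differ → 420
sku=K59: stock=123 vs 0: differ → 123
sku=K67: stock=206 vs 0: differ → 206
sku=K82: stock=402 vs 0: differ → 402
sku=K93: stock=0 vs 0: equal → NULL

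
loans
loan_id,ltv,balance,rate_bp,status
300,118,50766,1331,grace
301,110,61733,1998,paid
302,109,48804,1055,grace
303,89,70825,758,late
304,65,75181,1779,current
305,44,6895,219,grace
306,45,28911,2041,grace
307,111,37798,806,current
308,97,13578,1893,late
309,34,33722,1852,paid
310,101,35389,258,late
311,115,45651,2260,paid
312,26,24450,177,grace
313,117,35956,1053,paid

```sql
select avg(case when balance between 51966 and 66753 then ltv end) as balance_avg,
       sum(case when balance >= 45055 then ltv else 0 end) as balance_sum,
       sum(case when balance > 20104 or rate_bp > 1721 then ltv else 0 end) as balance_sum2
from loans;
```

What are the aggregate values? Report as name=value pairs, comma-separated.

[balance_avg: balance between 51966 and 66753]
loan_id=300: ✗
loan_id=301: ✓ → 110
loan_id=302: ✗
loan_id=303: ✗
loan_id=304: ✗
loan_id=305: ✗
loan_id=306: ✗
loan_id=307: ✗
loan_id=308: ✗
loan_id=309: ✗
loan_id=310: ✗
loan_id=311: ✗
loan_id=312: ✗
loan_id=313: ✗
balance_avg = 110
—
[balance_sum: balance >= 45055]
loan_id=300: ✓ → 118
loan_id=301: ✓ → 110
loan_id=302: ✓ → 109
loan_id=303: ✓ → 89
loan_id=304: ✓ → 65
loan_id=305: ✗
loan_id=306: ✗
loan_id=307: ✗
loan_id=308: ✗
loan_id=309: ✗
loan_id=310: ✗
loan_id=311: ✓ → 115
loan_id=312: ✗
loan_id=313: ✗
balance_sum = 118 + 110 + 109 + 89 + 65 + 115 = 606
—
[balance_sum2: balance > 20104 or rate_bp > 1721]
loan_id=300: ✓ → 118
loan_id=301: ✓ → 110
loan_id=302: ✓ → 109
loan_id=303: ✓ → 89
loan_id=304: ✓ → 65
loan_id=305: ✗
loan_id=306: ✓ → 45
loan_id=307: ✓ → 111
loan_id=308: ✓ → 97
loan_id=309: ✓ → 34
loan_id=310: ✓ → 101
loan_id=311: ✓ → 115
loan_id=312: ✓ → 26
loan_id=313: ✓ → 117
balance_sum2 = 118 + 110 + 109 + 89 + 65 + 45 + 111 + 97 + 34 + 101 + 115 + 26 + 117 = 1137

balance_avg=110, balance_sum=606, balance_sum2=1137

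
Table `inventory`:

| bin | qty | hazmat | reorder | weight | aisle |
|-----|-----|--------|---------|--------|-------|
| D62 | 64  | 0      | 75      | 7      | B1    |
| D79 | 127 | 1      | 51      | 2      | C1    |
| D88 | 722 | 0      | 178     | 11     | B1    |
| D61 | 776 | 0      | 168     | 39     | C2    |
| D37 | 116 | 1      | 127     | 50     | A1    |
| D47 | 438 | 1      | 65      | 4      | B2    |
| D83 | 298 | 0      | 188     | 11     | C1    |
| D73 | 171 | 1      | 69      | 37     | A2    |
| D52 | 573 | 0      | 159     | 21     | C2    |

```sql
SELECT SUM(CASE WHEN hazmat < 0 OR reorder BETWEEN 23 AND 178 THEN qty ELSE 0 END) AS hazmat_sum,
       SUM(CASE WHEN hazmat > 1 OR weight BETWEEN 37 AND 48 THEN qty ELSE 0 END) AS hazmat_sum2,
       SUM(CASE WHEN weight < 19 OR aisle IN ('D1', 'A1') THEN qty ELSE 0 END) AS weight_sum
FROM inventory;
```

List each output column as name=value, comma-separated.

hazmat_sum=2987, hazmat_sum2=947, weight_sum=1765

[hazmat_sum: hazmat < 0 OR reorder BETWEEN 23 AND 178]
bin=D62: ✓ → 64
bin=D79: ✓ → 127
bin=D88: ✓ → 722
bin=D61: ✓ → 776
bin=D37: ✓ → 116
bin=D47: ✓ → 438
bin=D83: ✗
bin=D73: ✓ → 171
bin=D52: ✓ → 573
hazmat_sum = 64 + 127 + 722 + 776 + 116 + 438 + 171 + 573 = 2987
—
[hazmat_sum2: hazmat > 1 OR weight BETWEEN 37 AND 48]
bin=D62: ✗
bin=D79: ✗
bin=D88: ✗
bin=D61: ✓ → 776
bin=D37: ✗
bin=D47: ✗
bin=D83: ✗
bin=D73: ✓ → 171
bin=D52: ✗
hazmat_sum2 = 776 + 171 = 947
—
[weight_sum: weight < 19 OR aisle IN ('D1', 'A1')]
bin=D62: ✓ → 64
bin=D79: ✓ → 127
bin=D88: ✓ → 722
bin=D61: ✗
bin=D37: ✓ → 116
bin=D47: ✓ → 438
bin=D83: ✓ → 298
bin=D73: ✗
bin=D52: ✗
weight_sum = 64 + 127 + 722 + 116 + 438 + 298 = 1765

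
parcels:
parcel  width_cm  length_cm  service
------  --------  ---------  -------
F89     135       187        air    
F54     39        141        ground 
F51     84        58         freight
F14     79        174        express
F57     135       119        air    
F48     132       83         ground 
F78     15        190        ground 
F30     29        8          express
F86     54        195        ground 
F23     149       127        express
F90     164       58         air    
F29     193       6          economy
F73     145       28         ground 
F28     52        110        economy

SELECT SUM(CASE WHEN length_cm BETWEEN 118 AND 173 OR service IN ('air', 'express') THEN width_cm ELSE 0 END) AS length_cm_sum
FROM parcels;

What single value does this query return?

parcel=F89: ✓ → 135
parcel=F54: ✓ → 39
parcel=F51: ✗
parcel=F14: ✓ → 79
parcel=F57: ✓ → 135
parcel=F48: ✗
parcel=F78: ✗
parcel=F30: ✓ → 29
parcel=F86: ✗
parcel=F23: ✓ → 149
parcel=F90: ✓ → 164
parcel=F29: ✗
parcel=F73: ✗
parcel=F28: ✗
length_cm_sum = 135 + 39 + 79 + 135 + 29 + 149 + 164 = 730

730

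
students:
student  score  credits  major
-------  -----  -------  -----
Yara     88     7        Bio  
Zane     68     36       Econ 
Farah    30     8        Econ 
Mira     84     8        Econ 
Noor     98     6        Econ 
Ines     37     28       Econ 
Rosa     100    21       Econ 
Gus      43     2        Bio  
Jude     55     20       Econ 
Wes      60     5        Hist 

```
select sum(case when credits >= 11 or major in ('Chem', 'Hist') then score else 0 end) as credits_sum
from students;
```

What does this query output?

student=Yara: ✗
student=Zane: ✓ → 68
student=Farah: ✗
student=Mira: ✗
student=Noor: ✗
student=Ines: ✓ → 37
student=Rosa: ✓ → 100
student=Gus: ✗
student=Jude: ✓ → 55
student=Wes: ✓ → 60
credits_sum = 68 + 37 + 100 + 55 + 60 = 320

320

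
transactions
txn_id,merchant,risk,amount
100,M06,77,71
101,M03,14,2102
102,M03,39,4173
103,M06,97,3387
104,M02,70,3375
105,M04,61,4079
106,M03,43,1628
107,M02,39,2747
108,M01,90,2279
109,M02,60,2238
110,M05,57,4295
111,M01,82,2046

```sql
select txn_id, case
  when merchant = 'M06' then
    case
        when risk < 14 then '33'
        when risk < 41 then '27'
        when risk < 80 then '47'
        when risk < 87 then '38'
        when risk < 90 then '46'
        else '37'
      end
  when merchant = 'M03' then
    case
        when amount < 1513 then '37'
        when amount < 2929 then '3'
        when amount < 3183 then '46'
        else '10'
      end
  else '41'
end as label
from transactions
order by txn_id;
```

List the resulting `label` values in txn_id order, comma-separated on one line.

47, 3, 10, 37, 41, 41, 3, 41, 41, 41, 41, 41

txn_id=100: merchant='M06' → inner[risk < 80] → 47
txn_id=101: merchant='M03' → inner[amount < 2929] → 3
txn_id=102: merchant='M03' → inner[ELSE] → 10
txn_id=103: merchant='M06' → inner[ELSE] → 37
txn_id=104: merchant='M02' → outer ELSE → 41
txn_id=105: merchant='M04' → outer ELSE → 41
txn_id=106: merchant='M03' → inner[amount < 2929] → 3
txn_id=107: merchant='M02' → outer ELSE → 41
txn_id=108: merchant='M01' → outer ELSE → 41
txn_id=109: merchant='M02' → outer ELSE → 41
txn_id=110: merchant='M05' → outer ELSE → 41
txn_id=111: merchant='M01' → outer ELSE → 41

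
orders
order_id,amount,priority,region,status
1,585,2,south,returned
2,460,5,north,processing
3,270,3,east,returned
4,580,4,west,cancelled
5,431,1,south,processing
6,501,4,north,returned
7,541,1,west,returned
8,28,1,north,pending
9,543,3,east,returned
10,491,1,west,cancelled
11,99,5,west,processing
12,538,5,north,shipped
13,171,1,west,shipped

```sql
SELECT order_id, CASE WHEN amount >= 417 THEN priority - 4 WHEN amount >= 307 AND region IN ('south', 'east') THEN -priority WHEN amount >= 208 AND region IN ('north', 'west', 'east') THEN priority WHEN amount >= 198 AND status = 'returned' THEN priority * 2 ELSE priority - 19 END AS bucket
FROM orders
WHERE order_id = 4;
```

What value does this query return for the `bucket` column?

order_id = 4: amount=580, priority=4, region=west, status=cancelled.
amount >= 417 → true → 0

0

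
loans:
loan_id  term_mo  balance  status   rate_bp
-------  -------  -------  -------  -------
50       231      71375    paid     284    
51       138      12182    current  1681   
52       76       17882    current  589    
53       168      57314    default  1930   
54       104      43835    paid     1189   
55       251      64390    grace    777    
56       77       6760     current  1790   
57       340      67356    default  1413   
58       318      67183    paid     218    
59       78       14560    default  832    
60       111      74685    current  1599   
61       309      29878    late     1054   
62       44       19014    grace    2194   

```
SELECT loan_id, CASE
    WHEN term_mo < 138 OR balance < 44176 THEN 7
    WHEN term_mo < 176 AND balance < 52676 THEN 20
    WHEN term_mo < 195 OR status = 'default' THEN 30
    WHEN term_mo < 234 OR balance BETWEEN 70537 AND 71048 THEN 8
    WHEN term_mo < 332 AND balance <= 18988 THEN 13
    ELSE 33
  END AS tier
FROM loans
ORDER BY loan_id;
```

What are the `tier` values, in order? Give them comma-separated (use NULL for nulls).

8, 7, 7, 30, 7, 33, 7, 30, 33, 7, 7, 7, 7

loan_id=50: term_mo < 234 OR balance BETWEEN 70537 AND 71048 → 8
loan_id=51: term_mo < 138 OR balance < 44176 → 7
loan_id=52: term_mo < 138 OR balance < 44176 → 7
loan_id=53: term_mo < 195 OR status = 'default' → 30
loan_id=54: term_mo < 138 OR balance < 44176 → 7
loan_id=55: ELSE → 33
loan_id=56: term_mo < 138 OR balance < 44176 → 7
loan_id=57: term_mo < 195 OR status = 'default' → 30
loan_id=58: ELSE → 33
loan_id=59: term_mo < 138 OR balance < 44176 → 7
loan_id=60: term_mo < 138 OR balance < 44176 → 7
loan_id=61: term_mo < 138 OR balance < 44176 → 7
loan_id=62: term_mo < 138 OR balance < 44176 → 7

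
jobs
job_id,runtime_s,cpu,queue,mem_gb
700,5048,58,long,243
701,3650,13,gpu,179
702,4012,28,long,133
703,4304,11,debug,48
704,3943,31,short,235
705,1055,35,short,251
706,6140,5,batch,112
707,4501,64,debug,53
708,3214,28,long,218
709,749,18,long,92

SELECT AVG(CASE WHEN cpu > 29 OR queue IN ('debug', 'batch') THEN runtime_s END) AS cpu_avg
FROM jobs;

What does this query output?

4165.1666666667

job_id=700: ✓ → 5048
job_id=701: ✗
job_id=702: ✗
job_id=703: ✓ → 4304
job_id=704: ✓ → 3943
job_id=705: ✓ → 1055
job_id=706: ✓ → 6140
job_id=707: ✓ → 4501
job_id=708: ✗
job_id=709: ✗
cpu_avg = (5048 + 4304 + 3943 + 1055 + 6140 + 4501) / 6 = 4165.1666666667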